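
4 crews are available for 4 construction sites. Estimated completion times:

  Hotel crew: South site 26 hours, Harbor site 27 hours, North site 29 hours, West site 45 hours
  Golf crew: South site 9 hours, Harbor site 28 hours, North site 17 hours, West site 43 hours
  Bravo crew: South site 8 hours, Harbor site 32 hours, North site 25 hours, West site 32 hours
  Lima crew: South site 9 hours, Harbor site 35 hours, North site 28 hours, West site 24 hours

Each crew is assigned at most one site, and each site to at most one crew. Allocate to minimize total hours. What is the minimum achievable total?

Minimum total: 76 hours

Optimal: Hotel crew→Harbor site (27 hours), Golf crew→North site (17 hours), Bravo crew→South site (8 hours), Lima crew→West site (24 hours) — total 27+17+8+24 = 76 hours.
Swapping Bravo crew↔Golf crew (Bravo crew→North site 25 hours, Golf crew→South site 9 hours) adds 9.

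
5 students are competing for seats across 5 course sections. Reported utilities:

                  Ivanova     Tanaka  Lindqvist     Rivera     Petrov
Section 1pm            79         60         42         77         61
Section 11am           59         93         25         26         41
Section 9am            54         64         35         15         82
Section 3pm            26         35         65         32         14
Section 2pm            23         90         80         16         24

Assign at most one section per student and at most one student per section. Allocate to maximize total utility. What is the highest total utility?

Max total: 373 points

Optimal: Ivanova→Section 11am (59 points), Tanaka→Section 2pm (90 points), Lindqvist→Section 3pm (65 points), Rivera→Section 1pm (77 points), Petrov→Section 9am (82 points) — total 59+90+65+77+82 = 373 points.
Max-entry greedy (repeatedly take the single best remaining cell) gives 366 points, worse by 7.
Next-best assignment: Ivanova→Section 1pm, Tanaka→Section 11am, Lindqvist→Section 2pm, Rivera→Section 3pm, Petrov→Section 9am = 366 points.
Swapping Tanaka↔Lindqvist (Tanaka→Section 3pm 35 points, Lindqvist→Section 2pm 80 points) loses 40.
No other one-to-one assignment exceeds 373 points.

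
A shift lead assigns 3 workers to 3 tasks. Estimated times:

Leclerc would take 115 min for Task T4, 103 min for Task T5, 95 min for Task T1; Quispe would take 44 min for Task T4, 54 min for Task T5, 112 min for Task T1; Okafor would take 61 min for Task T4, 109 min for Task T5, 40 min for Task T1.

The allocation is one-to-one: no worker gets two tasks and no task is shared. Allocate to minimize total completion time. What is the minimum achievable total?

Min total: 187 min

This is a one-to-one assignment (minimum-cost bipartite matching).
Optimal: Leclerc→Task T5 (103 min), Quispe→Task T4 (44 min), Okafor→Task T1 (40 min) — total 103+44+40 = 187 min.
Row-greedy (each worker in turn takes its cheapest remaining task) gives 248 min, worse by 61.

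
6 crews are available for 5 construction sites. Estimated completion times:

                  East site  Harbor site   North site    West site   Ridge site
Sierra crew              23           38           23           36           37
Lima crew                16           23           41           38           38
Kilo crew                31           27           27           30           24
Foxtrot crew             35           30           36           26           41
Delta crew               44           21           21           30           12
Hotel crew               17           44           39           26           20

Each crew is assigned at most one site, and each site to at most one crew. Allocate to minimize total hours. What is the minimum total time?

Optimal: Hotel crew→East site (17 hours), Lima crew→Harbor site (23 hours), Sierra crew→North site (23 hours), Foxtrot crew→West site (26 hours), Delta crew→Ridge site (12 hours) — total 17+23+23+26+12 = 101 hours.
Min-entry greedy (repeatedly take the single cheapest remaining cell) gives 104 hours, worse by 3.

Min total: 101 hours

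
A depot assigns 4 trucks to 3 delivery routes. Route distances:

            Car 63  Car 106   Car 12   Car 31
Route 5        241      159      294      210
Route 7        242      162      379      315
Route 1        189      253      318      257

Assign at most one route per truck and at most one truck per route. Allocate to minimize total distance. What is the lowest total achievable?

Minimum total: 561 km

Optimal: Car 31→Route 5 (210 km), Car 106→Route 7 (162 km), Car 63→Route 1 (189 km) — total 210+162+189 = 561 km.
Swapping Car 106↔Car 63 (Car 106→Route 1 253 km, Car 63→Route 7 242 km) adds 144.
No other one-to-one assignment undercuts 561 km.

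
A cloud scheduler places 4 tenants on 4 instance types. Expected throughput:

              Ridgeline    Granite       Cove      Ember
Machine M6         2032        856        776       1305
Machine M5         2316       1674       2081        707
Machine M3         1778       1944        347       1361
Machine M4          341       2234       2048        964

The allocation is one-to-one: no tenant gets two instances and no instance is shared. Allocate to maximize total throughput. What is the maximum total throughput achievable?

Max total: 7708 ops/s

Optimal: Ridgeline→Machine M6 (2032 ops/s), Granite→Machine M4 (2234 ops/s), Cove→Machine M5 (2081 ops/s), Ember→Machine M3 (1361 ops/s) — total 2032+2234+2081+1361 = 7708 ops/s.
Max-entry greedy (repeatedly take the single best remaining cell) gives 6687 ops/s, worse by 1021.
Swapping Granite↔Cove (Granite→Machine M5 1674 ops/s, Cove→Machine M4 2048 ops/s) loses 593.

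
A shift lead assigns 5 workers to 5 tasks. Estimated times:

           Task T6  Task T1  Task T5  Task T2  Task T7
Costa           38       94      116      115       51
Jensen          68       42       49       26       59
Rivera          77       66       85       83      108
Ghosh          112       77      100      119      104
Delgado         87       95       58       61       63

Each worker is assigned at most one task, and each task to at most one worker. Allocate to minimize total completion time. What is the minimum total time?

Min total: 289 min

Optimal: Costa→Task T6 (38 min), Jensen→Task T2 (26 min), Rivera→Task T5 (85 min), Ghosh→Task T1 (77 min), Delgado→Task T7 (63 min) — total 38+26+85+77+63 = 289 min.
Min-entry greedy (repeatedly take the single cheapest remaining cell) gives 292 min, worse by 3.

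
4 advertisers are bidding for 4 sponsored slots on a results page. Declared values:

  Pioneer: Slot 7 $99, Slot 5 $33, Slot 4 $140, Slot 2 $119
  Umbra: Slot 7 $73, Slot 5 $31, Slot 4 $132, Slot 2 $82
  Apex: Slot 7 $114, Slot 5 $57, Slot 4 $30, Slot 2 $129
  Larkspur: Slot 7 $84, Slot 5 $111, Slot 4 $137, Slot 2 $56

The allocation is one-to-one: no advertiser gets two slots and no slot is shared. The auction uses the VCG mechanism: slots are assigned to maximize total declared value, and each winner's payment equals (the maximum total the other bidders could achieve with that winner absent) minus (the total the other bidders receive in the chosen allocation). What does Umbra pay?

Umbra pays $36.

Efficient allocation: Pioneer→Slot 2 ($119), Umbra→Slot 4 ($132), Apex→Slot 7 ($114), Larkspur→Slot 5 ($111); total welfare W = $476.
Umbra receives Slot 4 at value $132, so the others get W − 132 = $344.
Without Umbra: best allocation of the remaining 3 bidders over all 4 slots is Pioneer→Slot 4 ($140), Apex→Slot 2 ($129), Larkspur→Slot 5 ($111), total $380.
VCG payment = (others' best without Umbra) − (others' welfare with Umbra) = 380 − 344 = $36.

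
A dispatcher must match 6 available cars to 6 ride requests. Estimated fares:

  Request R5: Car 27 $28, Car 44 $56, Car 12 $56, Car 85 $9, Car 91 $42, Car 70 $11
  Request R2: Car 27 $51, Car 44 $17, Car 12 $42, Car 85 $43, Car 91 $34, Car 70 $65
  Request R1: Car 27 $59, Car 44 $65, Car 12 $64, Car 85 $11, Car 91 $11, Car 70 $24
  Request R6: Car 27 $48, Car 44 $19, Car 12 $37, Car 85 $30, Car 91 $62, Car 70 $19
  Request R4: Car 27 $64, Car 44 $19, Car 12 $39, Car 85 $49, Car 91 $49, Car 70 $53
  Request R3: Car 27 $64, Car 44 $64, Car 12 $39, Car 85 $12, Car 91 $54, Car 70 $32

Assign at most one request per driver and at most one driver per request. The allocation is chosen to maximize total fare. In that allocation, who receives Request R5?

This is the linear assignment problem.
Optimal: Car 27→Request R3 ($64), Car 44→Request R1 ($65), Car 12→Request R5 ($56), Car 85→Request R4 ($49), Car 91→Request R6 ($62), Car 70→Request R2 ($65) — total 64+65+56+49+62+65 = $361.
Column-greedy (each request in turn goes to its best remaining driver) gives $323, worse by 38.
Swapping Car 44↔Car 27 (Car 44→Request R3 $64, Car 27→Request R1 $59) loses 6.
No other one-to-one assignment exceeds $361.
Car 12's own top request is Request R1 ($64), but forcing Car 12→Request R1 and reassigning the rest optimally gives only $360 — worse by 1.

Car 12 receives Request R5.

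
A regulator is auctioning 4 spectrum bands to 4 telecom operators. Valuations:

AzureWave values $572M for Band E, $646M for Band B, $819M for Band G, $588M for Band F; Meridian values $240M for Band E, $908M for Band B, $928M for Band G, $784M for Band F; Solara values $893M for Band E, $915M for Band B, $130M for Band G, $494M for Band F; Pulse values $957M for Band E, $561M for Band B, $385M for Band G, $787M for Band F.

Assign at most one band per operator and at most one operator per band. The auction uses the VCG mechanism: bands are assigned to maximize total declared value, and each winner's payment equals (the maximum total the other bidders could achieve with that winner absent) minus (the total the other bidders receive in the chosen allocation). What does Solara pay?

Efficient allocation: AzureWave→Band G ($819M), Meridian→Band F ($784M), Solara→Band B ($915M), Pulse→Band E ($957M); total welfare W = $3475M.
Solara receives Band B at value $915M, so the others get W − 915 = $2560M.
Without Solara: best allocation of the remaining 3 bidders over all 4 bands is AzureWave→Band G ($819M), Meridian→Band B ($908M), Pulse→Band E ($957M), total $2684M.
VCG payment = (others' best without Solara) − (others' welfare with Solara) = 2684 − 2560 = $124M.

Solara pays $124M.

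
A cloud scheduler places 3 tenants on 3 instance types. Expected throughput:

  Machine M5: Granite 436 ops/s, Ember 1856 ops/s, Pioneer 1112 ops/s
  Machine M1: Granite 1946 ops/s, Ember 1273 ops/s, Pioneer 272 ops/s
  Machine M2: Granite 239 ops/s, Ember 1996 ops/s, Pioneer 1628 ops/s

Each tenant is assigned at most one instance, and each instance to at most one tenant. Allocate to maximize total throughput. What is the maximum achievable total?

Optimal: Granite→Machine M1 (1946 ops/s), Ember→Machine M5 (1856 ops/s), Pioneer→Machine M2 (1628 ops/s) — total 1946+1856+1628 = 5430 ops/s.
Row-greedy (each tenant in turn takes its best remaining instance) gives 5054 ops/s, worse by 376.
Next-best assignment: Granite→Machine M1, Ember→Machine M2, Pioneer→Machine M5 = 5054 ops/s.
Every other assignment is strictly worse.

Max total: 5430 ops/s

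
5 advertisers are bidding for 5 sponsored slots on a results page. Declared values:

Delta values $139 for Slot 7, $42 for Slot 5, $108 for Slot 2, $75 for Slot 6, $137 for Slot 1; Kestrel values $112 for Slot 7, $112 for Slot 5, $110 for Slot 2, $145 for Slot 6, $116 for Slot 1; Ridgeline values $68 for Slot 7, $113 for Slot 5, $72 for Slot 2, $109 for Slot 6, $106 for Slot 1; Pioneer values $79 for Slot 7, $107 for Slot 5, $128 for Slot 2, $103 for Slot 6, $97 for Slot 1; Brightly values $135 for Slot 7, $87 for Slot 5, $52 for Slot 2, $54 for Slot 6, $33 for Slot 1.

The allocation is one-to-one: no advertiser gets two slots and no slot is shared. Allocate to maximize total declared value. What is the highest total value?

Optimal: Delta→Slot 1 ($137), Kestrel→Slot 6 ($145), Ridgeline→Slot 5 ($113), Pioneer→Slot 2 ($128), Brightly→Slot 7 ($135) — total 137+145+113+128+135 = $658.
Column-greedy (each slot in turn goes to its best remaining advertiser) gives $558, worse by 100.
Next-best assignment: Delta→Slot 1, Kestrel→Slot 5, Ridgeline→Slot 6, Pioneer→Slot 2, Brightly→Slot 7 = $621.
Swapping Delta↔Ridgeline (Delta→Slot 5 $42, Ridgeline→Slot 1 $106) loses 102.

Maximum total: $658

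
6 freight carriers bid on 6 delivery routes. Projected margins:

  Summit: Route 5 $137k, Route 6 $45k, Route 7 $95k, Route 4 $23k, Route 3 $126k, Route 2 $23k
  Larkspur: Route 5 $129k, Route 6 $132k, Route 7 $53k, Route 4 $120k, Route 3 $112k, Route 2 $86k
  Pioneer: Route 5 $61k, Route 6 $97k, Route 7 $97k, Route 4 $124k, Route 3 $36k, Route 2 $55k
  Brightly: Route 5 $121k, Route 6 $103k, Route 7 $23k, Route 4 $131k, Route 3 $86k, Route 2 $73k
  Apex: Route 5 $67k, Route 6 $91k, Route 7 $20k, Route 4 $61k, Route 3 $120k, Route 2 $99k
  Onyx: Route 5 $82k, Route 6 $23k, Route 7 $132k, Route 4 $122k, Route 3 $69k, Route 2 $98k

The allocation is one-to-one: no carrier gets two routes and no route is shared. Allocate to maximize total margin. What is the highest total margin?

Maximum total: $734k

This is the linear assignment problem.
Optimal: Summit→Route 3 ($126k), Larkspur→Route 6 ($132k), Pioneer→Route 4 ($124k), Brightly→Route 5 ($121k), Apex→Route 2 ($99k), Onyx→Route 7 ($132k) — total 126+132+124+121+99+132 = $734k.
Next-best assignment: Summit→Route 5, Larkspur→Route 6, Pioneer→Route 4, Brightly→Route 2, Apex→Route 3, Onyx→Route 7 = $718k.
No other one-to-one assignment exceeds $734k.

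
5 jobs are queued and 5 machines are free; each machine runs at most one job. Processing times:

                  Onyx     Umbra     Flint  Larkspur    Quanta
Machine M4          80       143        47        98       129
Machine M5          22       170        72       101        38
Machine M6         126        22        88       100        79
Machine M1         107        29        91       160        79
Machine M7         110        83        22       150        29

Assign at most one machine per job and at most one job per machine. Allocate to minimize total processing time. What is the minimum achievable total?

Optimal: Onyx→Machine M5 (22 min), Umbra→Machine M1 (29 min), Flint→Machine M4 (47 min), Larkspur→Machine M6 (100 min), Quanta→Machine M7 (29 min) — total 22+29+47+100+29 = 227 min.
Min-entry greedy (repeatedly take the single cheapest remaining cell) gives 243 min, worse by 16.

Min total: 227 min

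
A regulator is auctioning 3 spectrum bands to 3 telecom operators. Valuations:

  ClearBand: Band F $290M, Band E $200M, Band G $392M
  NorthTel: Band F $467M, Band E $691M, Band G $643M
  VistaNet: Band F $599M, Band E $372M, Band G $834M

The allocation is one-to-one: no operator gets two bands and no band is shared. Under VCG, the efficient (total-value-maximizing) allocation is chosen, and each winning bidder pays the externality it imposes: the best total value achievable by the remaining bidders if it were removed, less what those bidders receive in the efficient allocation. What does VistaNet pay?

Efficient allocation: ClearBand→Band F ($290M), NorthTel→Band E ($691M), VistaNet→Band G ($834M); total welfare W = $1815M.
VistaNet receives Band G at value $834M, so the others get W − 834 = $981M.
Without VistaNet: best allocation of the remaining 2 bidders over all 3 bands is ClearBand→Band G ($392M), NorthTel→Band E ($691M), total $1083M.
VCG payment = (others' best without VistaNet) − (others' welfare with VistaNet) = 1083 − 981 = $102M.

VistaNet pays $102M.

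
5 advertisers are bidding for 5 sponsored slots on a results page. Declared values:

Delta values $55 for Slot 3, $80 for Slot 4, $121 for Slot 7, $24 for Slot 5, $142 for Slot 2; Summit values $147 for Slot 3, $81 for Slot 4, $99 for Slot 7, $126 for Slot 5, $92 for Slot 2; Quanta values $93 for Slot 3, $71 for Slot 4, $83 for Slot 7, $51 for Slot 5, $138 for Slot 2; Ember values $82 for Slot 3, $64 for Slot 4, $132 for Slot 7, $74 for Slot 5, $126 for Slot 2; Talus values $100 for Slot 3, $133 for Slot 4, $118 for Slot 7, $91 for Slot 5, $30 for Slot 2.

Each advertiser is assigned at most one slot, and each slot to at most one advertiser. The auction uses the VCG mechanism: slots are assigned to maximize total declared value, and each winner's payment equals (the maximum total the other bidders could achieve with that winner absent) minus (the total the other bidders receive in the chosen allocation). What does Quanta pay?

Efficient allocation: Delta→Slot 2 ($142), Summit→Slot 5 ($126), Quanta→Slot 3 ($93), Ember→Slot 7 ($132), Talus→Slot 4 ($133); total welfare W = $626.
Quanta receives Slot 3 at value $93, so the others get W − 93 = $533.
Without Quanta: best allocation of the remaining 4 bidders over all 5 slots is Delta→Slot 2 ($142), Summit→Slot 3 ($147), Ember→Slot 7 ($132), Talus→Slot 4 ($133), total $554.
VCG payment = (others' best without Quanta) − (others' welfare with Quanta) = 554 − 533 = $21.

Quanta pays $21.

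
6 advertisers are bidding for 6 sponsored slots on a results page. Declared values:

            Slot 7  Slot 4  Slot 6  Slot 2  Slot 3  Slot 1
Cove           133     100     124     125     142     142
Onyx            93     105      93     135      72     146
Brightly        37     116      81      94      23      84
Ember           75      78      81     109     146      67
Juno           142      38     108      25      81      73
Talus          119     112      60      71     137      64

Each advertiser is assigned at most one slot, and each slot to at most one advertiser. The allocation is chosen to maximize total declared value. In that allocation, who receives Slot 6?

This is the linear assignment problem.
Optimal: Cove→Slot 6 ($124), Onyx→Slot 1 ($146), Brightly→Slot 4 ($116), Ember→Slot 2 ($109), Juno→Slot 7 ($142), Talus→Slot 3 ($137) — total 124+146+116+109+142+137 = $774.
Column-greedy (each slot in turn goes to its best remaining advertiser) gives $727, worse by 47.
Cove's own top slot is Slot 3 ($142), but forcing Cove→Slot 3 and reassigning the rest optimally gives only $740 — worse by 34.

Cove receives Slot 6.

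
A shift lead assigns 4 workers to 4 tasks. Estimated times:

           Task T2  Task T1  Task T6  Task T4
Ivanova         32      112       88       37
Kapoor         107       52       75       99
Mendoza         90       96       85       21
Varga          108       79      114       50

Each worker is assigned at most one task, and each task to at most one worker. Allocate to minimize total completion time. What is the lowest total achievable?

Minimum total: 207 min

This is a one-to-one assignment (minimum-cost bipartite matching).
Optimal: Ivanova→Task T2 (32 min), Kapoor→Task T6 (75 min), Mendoza→Task T4 (21 min), Varga→Task T1 (79 min) — total 32+75+21+79 = 207 min.
Row-greedy (each worker in turn takes its cheapest remaining task) gives 219 min, worse by 12.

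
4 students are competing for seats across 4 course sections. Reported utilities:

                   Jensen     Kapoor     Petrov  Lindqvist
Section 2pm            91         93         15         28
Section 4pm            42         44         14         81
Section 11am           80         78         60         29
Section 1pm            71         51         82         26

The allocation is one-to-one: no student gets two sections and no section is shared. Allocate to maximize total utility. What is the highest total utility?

This is the linear assignment problem.
Optimal: Jensen→Section 11am (80 points), Kapoor→Section 2pm (93 points), Petrov→Section 1pm (82 points), Lindqvist→Section 4pm (81 points) — total 80+93+82+81 = 336 points.
Row-greedy (each student in turn takes its best remaining section) gives 332 points, worse by 4.
Next-best assignment: Jensen→Section 2pm, Kapoor→Section 11am, Petrov→Section 1pm, Lindqvist→Section 4pm = 332 points.

Maximum total: 336 points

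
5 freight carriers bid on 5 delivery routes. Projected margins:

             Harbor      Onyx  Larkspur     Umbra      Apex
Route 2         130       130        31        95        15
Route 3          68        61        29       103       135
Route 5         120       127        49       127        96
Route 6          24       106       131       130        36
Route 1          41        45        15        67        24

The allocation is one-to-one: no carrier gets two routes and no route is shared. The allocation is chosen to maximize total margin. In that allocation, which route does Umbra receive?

Umbra receives Route 1.

Optimal: Harbor→Route 2 ($130k), Onyx→Route 5 ($127k), Larkspur→Route 6 ($131k), Umbra→Route 1 ($67k), Apex→Route 3 ($135k) — total 130+127+131+67+135 = $590k.
Row-greedy (each carrier in turn takes its best remaining route) gives $515k, worse by 75.
Next-best assignment: Harbor→Route 5, Onyx→Route 2, Larkspur→Route 6, Umbra→Route 1, Apex→Route 3 = $583k.
Swapping Apex↔Larkspur (Apex→Route 6 $36k, Larkspur→Route 3 $29k) loses 201.
Checked against all permutations: $590k is optimal.
Umbra's own top route is Route 6 ($130k), but forcing Umbra→Route 6 and reassigning the rest optimally gives only $537k — worse by 53.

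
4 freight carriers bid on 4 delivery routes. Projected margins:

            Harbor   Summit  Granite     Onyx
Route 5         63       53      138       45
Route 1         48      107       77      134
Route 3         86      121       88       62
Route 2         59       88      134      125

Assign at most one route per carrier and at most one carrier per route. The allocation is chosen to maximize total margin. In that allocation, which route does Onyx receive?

This is a one-to-one assignment (maximum-weight bipartite matching).
Optimal: Harbor→Route 3 ($86k), Summit→Route 1 ($107k), Granite→Route 5 ($138k), Onyx→Route 2 ($125k) — total 86+107+138+125 = $456k.
Onyx's own top route is Route 1 ($134k), but forcing Onyx→Route 1 and reassigning the rest optimally gives only $452k — worse by 4.

Onyx receives Route 2.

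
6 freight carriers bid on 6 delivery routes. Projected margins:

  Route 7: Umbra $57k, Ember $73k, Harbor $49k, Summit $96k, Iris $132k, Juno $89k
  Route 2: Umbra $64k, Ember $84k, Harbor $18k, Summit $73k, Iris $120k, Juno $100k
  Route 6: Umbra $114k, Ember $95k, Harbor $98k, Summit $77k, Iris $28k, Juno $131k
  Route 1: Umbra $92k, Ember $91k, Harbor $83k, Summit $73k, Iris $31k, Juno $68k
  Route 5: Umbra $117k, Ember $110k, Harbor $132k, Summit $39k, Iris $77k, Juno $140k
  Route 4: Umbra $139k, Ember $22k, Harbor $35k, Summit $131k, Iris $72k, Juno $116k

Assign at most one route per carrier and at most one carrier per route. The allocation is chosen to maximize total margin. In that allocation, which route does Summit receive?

This is a one-to-one assignment (maximum-weight bipartite matching).
Optimal: Umbra→Route 4 ($139k), Ember→Route 1 ($91k), Harbor→Route 5 ($132k), Summit→Route 7 ($96k), Iris→Route 2 ($120k), Juno→Route 6 ($131k) — total 139+91+132+96+120+131 = $709k.
Column-greedy (each route in turn goes to its best remaining carrier) gives $700k, worse by 9.
Next-best assignment: Umbra→Route 1, Ember→Route 2, Harbor→Route 5, Summit→Route 4, Iris→Route 7, Juno→Route 6 = $702k.
Checked against all permutations: $709k is optimal.
Summit's own top route is Route 4 ($131k), but forcing Summit→Route 4 and reassigning the rest optimally gives only $702k — worse by 7.

Summit receives Route 7.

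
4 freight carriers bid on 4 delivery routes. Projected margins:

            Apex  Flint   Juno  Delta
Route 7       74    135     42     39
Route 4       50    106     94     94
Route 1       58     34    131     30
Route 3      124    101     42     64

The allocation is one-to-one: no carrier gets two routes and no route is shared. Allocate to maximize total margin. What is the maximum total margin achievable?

Optimal: Apex→Route 3 ($124k), Flint→Route 7 ($135k), Juno→Route 1 ($131k), Delta→Route 4 ($94k) — total 124+135+131+94 = $484k.
Column-greedy (each route in turn goes to its best remaining carrier) gives $351k, worse by 133.
Next-best assignment: Apex→Route 7, Flint→Route 3, Juno→Route 1, Delta→Route 4 = $400k.

Maximum total: $484k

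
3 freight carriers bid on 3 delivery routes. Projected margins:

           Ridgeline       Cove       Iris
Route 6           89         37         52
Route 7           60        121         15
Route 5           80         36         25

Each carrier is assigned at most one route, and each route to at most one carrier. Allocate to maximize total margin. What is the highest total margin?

This is the linear assignment problem.
Optimal: Ridgeline→Route 5 ($80k), Cove→Route 7 ($121k), Iris→Route 6 ($52k) — total 80+121+52 = $253k.
Checked against all permutations: $253k is optimal.

Max total: $253k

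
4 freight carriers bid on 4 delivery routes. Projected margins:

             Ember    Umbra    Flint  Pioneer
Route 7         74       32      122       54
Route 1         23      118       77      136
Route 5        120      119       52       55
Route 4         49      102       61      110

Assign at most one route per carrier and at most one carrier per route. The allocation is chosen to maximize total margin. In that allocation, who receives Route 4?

Umbra receives Route 4.

Optimal: Ember→Route 5 ($120k), Umbra→Route 4 ($102k), Flint→Route 7 ($122k), Pioneer→Route 1 ($136k) — total 120+102+122+136 = $480k.
Row-greedy (each carrier in turn takes its best remaining route) gives $470k, worse by 10.
Umbra's own top route is Route 5 ($119k), but forcing Umbra→Route 5 and reassigning the rest optimally gives only $426k — worse by 54.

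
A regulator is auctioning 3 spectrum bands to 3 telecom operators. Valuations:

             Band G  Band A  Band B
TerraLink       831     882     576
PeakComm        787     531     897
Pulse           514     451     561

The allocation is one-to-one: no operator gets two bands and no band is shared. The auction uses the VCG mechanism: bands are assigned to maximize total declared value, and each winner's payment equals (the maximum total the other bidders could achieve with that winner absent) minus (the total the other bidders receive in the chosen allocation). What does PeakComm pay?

PeakComm pays $47M.

Efficient allocation: TerraLink→Band A ($882M), PeakComm→Band B ($897M), Pulse→Band G ($514M); total welfare W = $2293M.
PeakComm receives Band B at value $897M, so the others get W − 897 = $1396M.
Without PeakComm: best allocation of the remaining 2 bidders over all 3 bands is TerraLink→Band A ($882M), Pulse→Band B ($561M), total $1443M.
VCG payment = (others' best without PeakComm) − (others' welfare with PeakComm) = 1443 − 1396 = $47M.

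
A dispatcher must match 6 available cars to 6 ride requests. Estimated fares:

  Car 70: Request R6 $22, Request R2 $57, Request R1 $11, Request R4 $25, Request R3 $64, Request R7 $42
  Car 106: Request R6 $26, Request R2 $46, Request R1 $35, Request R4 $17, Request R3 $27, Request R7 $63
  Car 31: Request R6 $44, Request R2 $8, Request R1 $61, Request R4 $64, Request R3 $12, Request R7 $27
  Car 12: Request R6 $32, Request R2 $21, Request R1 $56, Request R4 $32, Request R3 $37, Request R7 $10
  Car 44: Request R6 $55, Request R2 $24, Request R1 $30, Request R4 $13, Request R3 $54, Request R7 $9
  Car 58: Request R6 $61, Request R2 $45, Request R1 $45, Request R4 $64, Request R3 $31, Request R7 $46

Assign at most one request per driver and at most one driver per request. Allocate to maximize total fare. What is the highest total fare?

Optimal: Car 70→Request R2 ($57), Car 106→Request R7 ($63), Car 31→Request R4 ($64), Car 12→Request R1 ($56), Car 44→Request R3 ($54), Car 58→Request R6 ($61) — total 57+63+64+56+54+61 = $355.
Next-best assignment: Car 70→Request R3, Car 106→Request R7, Car 31→Request R4, Car 12→Request R1, Car 44→Request R6, Car 58→Request R2 = $347.

Maximum total: $355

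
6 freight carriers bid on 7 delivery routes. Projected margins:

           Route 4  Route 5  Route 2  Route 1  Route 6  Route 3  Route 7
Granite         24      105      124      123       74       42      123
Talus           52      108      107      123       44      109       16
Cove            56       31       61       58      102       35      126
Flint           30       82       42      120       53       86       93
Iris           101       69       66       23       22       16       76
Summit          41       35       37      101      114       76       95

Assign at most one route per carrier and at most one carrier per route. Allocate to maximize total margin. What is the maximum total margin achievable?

Optimal: Granite→Route 2 ($124k), Talus→Route 3 ($109k), Cove→Route 7 ($126k), Flint→Route 1 ($120k), Iris→Route 4 ($101k), Summit→Route 6 ($114k) — total 124+109+126+120+101+114 = $694k.
Max-entry greedy (repeatedly take the single best remaining cell) gives $674k, worse by 20.

Maximum total: $694k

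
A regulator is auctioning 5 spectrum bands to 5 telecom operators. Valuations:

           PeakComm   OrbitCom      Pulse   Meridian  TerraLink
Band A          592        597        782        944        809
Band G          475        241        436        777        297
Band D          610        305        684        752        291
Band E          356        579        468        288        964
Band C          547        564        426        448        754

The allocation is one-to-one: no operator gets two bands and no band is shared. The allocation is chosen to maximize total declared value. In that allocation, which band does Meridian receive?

Meridian receives Band G.

Optimal: PeakComm→Band D ($610M), OrbitCom→Band C ($564M), Pulse→Band A ($782M), Meridian→Band G ($777M), TerraLink→Band E ($964M) — total 610+564+782+777+964 = $3697M.
Max-entry greedy (repeatedly take the single best remaining cell) gives $3631M, worse by 66.
Next-best assignment: PeakComm→Band G, OrbitCom→Band C, Pulse→Band D, Meridian→Band A, TerraLink→Band E = $3631M.
Swapping Pulse↔OrbitCom (Pulse→Band C $426M, OrbitCom→Band A $597M) loses 323.
Meridian's own top band is Band A ($944M), but forcing Meridian→Band A and reassigning the rest optimally gives only $3631M — worse by 66.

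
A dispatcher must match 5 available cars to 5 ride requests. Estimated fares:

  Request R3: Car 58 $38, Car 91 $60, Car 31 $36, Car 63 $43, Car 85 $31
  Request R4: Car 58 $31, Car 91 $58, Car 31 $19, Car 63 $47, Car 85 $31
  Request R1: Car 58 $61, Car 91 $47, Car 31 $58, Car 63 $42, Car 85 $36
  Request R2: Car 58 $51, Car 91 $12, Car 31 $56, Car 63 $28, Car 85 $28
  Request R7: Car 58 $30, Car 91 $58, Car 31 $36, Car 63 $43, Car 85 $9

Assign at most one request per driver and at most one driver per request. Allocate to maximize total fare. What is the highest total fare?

Optimal: Car 58→Request R1 ($61), Car 91→Request R7 ($58), Car 31→Request R2 ($56), Car 63→Request R4 ($47), Car 85→Request R3 ($31) — total 61+58+56+47+31 = $253.
Max-entry greedy (repeatedly take the single best remaining cell) gives $233, worse by 20.
Swapping Car 63↔Car 85 (Car 63→Request R3 $43, Car 85→Request R4 $31) loses 4.

Maximum total: $253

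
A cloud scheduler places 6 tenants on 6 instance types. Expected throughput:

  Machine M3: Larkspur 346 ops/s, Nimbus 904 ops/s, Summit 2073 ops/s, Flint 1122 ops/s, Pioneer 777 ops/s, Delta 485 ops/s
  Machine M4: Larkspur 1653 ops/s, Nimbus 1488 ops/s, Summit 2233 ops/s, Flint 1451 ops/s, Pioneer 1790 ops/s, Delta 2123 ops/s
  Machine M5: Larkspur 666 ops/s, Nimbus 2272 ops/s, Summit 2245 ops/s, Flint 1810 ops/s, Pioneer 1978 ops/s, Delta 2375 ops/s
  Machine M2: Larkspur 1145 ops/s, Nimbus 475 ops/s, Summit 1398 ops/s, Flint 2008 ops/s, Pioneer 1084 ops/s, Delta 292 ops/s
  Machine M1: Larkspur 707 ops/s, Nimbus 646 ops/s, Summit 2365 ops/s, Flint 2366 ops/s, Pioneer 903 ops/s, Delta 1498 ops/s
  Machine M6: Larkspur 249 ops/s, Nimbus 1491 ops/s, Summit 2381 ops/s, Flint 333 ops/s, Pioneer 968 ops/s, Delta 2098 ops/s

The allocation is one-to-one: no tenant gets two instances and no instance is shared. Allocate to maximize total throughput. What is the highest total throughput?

Optimal: Larkspur→Machine M2 (1145 ops/s), Nimbus→Machine M5 (2272 ops/s), Summit→Machine M3 (2073 ops/s), Flint→Machine M1 (2366 ops/s), Pioneer→Machine M4 (1790 ops/s), Delta→Machine M6 (2098 ops/s) — total 1145+2272+2073+2366+1790+2098 = 11744 ops/s.
Row-greedy (each tenant in turn takes its best remaining instance) gives 10241 ops/s, worse by 1503.
Swapping Larkspur↔Flint (Larkspur→Machine M1 707 ops/s, Flint→Machine M2 2008 ops/s) loses 796.

Maximum total: 11744 ops/s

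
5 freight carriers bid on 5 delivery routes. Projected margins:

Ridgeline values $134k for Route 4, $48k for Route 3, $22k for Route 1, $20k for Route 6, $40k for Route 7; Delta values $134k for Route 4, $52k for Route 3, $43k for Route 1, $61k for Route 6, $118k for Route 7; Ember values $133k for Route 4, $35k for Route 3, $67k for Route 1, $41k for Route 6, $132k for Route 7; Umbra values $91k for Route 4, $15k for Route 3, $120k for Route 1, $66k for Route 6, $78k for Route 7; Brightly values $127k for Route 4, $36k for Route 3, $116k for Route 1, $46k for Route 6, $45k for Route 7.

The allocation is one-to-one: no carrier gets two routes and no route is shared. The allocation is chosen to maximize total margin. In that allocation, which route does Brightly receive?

This is the linear assignment problem.
Optimal: Ridgeline→Route 4 ($134k), Delta→Route 3 ($52k), Ember→Route 7 ($132k), Umbra→Route 6 ($66k), Brightly→Route 1 ($116k) — total 134+52+132+66+116 = $500k.
Row-greedy (each carrier in turn takes its best remaining route) gives $421k, worse by 79.
Next-best assignment: Ridgeline→Route 3, Delta→Route 4, Ember→Route 7, Umbra→Route 6, Brightly→Route 1 = $496k.
Swapping Ridgeline↔Delta (Ridgeline→Route 3 $48k, Delta→Route 4 $134k) loses 4.
Checked against all permutations: $500k is optimal.
Brightly's own top route is Route 4 ($127k), but forcing Brightly→Route 4 and reassigning the rest optimally gives only $488k — worse by 12.

Brightly receives Route 1.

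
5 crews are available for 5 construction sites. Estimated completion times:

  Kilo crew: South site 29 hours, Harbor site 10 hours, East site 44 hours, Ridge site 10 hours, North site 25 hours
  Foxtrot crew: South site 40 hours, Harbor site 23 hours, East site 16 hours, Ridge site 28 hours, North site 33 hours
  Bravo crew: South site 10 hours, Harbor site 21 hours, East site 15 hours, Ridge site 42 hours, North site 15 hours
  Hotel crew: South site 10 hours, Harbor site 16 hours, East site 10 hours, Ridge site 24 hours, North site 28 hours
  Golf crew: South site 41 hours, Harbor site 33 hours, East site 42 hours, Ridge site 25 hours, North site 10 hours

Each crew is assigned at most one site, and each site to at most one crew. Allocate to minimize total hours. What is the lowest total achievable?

Optimal: Kilo crew→Ridge site (10 hours), Foxtrot crew→East site (16 hours), Bravo crew→South site (10 hours), Hotel crew→Harbor site (16 hours), Golf crew→North site (10 hours) — total 10+16+10+16+10 = 62 hours.
Column-greedy (each site in turn goes to its cheapest remaining crew) gives 88 hours, worse by 26.
Next-best assignment: Kilo crew→Ridge site, Foxtrot crew→Harbor site, Bravo crew→South site, Hotel crew→East site, Golf crew→North site = 63 hours.

Min total: 62 hours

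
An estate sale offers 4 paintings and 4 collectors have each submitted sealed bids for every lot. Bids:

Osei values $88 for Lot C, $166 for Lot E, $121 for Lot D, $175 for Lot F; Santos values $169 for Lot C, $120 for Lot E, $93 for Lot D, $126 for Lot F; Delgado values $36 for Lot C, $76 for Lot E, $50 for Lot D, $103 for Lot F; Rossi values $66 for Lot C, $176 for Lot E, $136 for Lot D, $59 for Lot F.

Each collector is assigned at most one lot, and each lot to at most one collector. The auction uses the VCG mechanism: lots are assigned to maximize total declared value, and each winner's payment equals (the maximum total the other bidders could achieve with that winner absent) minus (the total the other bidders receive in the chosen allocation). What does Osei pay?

Osei pays $40.

Efficient allocation: Osei→Lot E ($166), Santos→Lot C ($169), Delgado→Lot F ($103), Rossi→Lot D ($136); total welfare W = $574.
Osei receives Lot E at value $166, so the others get W − 166 = $408.
Without Osei: best allocation of the remaining 3 bidders over all 4 lots is Santos→Lot C ($169), Delgado→Lot F ($103), Rossi→Lot E ($176), total $448.
VCG payment = (others' best without Osei) − (others' welfare with Osei) = 448 − 408 = $40.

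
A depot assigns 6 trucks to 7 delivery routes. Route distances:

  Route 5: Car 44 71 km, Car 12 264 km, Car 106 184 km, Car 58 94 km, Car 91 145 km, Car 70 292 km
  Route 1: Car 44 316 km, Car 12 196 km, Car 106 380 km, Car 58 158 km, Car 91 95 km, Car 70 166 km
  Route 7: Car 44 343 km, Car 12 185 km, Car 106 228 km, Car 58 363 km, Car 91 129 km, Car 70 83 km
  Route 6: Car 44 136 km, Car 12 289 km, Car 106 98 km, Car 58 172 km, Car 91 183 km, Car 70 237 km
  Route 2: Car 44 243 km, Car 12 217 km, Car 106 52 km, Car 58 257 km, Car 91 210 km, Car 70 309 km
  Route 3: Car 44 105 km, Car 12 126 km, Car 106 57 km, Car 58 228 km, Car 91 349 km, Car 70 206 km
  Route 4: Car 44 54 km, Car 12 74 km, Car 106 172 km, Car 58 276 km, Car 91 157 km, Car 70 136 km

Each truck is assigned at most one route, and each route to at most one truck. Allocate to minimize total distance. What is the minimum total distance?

Min total: 503 km

Optimal: Car 44→Route 3 (105 km), Car 12→Route 4 (74 km), Car 106→Route 2 (52 km), Car 58→Route 5 (94 km), Car 91→Route 1 (95 km), Car 70→Route 7 (83 km) — total 105+74+52+94+95+83 = 503 km.
Column-greedy (each route in turn goes to its cheapest remaining truck) gives 792 km, worse by 289.
Next-best assignment: Car 44→Route 4, Car 12→Route 3, Car 106→Route 2, Car 58→Route 5, Car 91→Route 1, Car 70→Route 7 = 504 km.
Swapping Car 106↔Car 70 (Car 106→Route 7 228 km, Car 70→Route 2 309 km) adds 402.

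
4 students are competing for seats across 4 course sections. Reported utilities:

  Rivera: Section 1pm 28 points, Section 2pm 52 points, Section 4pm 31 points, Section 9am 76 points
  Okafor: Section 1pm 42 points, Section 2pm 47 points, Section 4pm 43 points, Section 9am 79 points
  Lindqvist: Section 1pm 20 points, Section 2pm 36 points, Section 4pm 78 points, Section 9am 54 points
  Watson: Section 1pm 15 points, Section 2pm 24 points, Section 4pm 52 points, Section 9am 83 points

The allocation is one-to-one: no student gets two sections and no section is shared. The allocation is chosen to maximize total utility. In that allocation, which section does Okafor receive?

Optimal: Rivera→Section 2pm (52 points), Okafor→Section 1pm (42 points), Lindqvist→Section 4pm (78 points), Watson→Section 9am (83 points) — total 52+42+78+83 = 255 points.
Every other assignment is strictly worse.
Okafor's own top section is Section 9am (79 points), but forcing Okafor→Section 9am and reassigning the rest optimally gives only 224 points — worse by 31.

Okafor receives Section 1pm.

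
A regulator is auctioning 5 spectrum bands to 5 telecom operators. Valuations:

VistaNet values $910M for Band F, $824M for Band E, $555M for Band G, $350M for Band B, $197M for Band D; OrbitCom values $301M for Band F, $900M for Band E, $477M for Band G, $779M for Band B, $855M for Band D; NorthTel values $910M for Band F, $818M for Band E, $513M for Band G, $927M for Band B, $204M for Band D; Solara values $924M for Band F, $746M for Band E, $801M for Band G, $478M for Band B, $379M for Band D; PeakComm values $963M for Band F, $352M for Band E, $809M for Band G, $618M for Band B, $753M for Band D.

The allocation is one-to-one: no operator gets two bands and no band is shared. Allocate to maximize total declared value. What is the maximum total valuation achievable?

Maximum total: $4370M

Optimal: VistaNet→Band E ($824M), OrbitCom→Band D ($855M), NorthTel→Band B ($927M), Solara→Band G ($801M), PeakComm→Band F ($963M) — total 824+855+927+801+963 = $4370M.
Row-greedy (each operator in turn takes its best remaining band) gives $4291M, worse by 79.
Next-best assignment: VistaNet→Band E, OrbitCom→Band D, NorthTel→Band B, Solara→Band F, PeakComm→Band G = $4339M.
No other one-to-one assignment exceeds $4370M.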